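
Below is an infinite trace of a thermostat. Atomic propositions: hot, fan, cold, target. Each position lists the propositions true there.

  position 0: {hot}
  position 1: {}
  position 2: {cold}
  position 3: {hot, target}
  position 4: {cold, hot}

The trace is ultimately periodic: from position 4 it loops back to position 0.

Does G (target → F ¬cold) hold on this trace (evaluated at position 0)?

Holds

target → F ¬cold holds at every position 0..4, and those are all positions ever visited, so G (target → F ¬cold) holds.
Positions where target holds: 3.
Check F ¬cold at each: 3→ok.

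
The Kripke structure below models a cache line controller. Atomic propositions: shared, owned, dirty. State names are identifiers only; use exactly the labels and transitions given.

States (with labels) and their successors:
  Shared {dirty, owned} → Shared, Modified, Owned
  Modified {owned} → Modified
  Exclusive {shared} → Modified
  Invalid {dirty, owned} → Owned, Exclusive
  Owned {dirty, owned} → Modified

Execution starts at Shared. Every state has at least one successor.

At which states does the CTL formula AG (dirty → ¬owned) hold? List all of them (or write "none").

States satisfying dirty → ¬owned: {Modified, Exclusive}.
States satisfying AG (dirty → ¬owned): {Modified, Exclusive}.

{Modified, Exclusive}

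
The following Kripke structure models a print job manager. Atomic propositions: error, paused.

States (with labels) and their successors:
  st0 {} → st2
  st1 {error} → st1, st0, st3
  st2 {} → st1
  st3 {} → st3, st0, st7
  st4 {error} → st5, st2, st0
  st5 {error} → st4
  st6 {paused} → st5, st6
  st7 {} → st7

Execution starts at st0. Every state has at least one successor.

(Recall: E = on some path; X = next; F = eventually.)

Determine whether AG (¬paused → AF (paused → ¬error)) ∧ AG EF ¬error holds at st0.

Satisfied

States satisfying ¬paused → AF (paused → ¬error): {st0, st1, st2, st3, st4, st5, st6, st7}.
States satisfying AG (¬paused → AF (paused → ¬error)): {st0, st1, st2, st3, st4, st5, st6, st7}.
States satisfying EF ¬error: {st0, st1, st2, st3, st4, st5, st6, st7}.
States satisfying AG EF ¬error: {st0, st1, st2, st3, st4, st5, st6, st7}.
States satisfying AG (¬paused → AF (paused → ¬error)) ∧ AG EF ¬error: {st0, st1, st2, st3, st4, st5, st6, st7}.
st0 ∈ Sat(AG (¬paused → AF (paused → ¬error)) ∧ AG EF ¬error).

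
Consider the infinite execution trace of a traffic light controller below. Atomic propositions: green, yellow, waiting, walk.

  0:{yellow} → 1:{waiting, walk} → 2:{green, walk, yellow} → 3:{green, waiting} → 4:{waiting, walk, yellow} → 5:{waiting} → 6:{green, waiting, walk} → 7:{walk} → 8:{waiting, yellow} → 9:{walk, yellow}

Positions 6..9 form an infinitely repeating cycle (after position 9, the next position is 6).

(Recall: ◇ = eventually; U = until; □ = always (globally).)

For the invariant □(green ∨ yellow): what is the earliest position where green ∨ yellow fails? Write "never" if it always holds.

1

Check green ∨ yellow at each position in order: 0 ✓.
At position 1 the labels are {waiting, walk}, so green ∨ yellow is false there. This is the first violation.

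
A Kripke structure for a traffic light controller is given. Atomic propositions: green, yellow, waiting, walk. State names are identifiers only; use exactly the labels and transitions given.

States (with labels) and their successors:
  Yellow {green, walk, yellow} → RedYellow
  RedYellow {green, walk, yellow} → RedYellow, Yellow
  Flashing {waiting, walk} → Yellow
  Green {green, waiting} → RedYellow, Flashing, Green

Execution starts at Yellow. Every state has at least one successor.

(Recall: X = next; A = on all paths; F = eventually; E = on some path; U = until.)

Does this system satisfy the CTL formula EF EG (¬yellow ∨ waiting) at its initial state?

No

States satisfying EG (¬yellow ∨ waiting): {Green}.
States satisfying EF EG (¬yellow ∨ waiting): {Green}.
No suitable path/successor from Yellow witnesses the formula.
Yellow ∉ Sat(EF EG (¬yellow ∨ waiting)).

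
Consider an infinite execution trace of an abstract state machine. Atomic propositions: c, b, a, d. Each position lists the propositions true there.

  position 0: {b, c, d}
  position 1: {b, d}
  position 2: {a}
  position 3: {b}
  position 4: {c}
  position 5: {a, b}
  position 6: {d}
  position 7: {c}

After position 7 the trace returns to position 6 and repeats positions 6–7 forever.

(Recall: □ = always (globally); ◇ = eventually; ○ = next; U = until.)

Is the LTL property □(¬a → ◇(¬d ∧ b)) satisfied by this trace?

Violated

¬a → ◇(¬d ∧ b) must hold at every position from 0 onward. It fails at position 6, so □(¬a → ◇(¬d ∧ b)) is false.
Positions where ¬a holds: 0, 1, 3, 4, 6, 7.
Check ◇(¬d ∧ b) at each: 0→ok, 1→ok, 3→ok, 4→ok, 6→fails, 7→fails.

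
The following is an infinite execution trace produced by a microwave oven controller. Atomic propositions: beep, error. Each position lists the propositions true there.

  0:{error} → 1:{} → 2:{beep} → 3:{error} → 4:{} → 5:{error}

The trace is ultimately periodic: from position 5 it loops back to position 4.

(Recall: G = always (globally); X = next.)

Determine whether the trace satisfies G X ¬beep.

X ¬beep must hold at every position from 0 onward. It fails at position 1, so G X ¬beep is false.

Violated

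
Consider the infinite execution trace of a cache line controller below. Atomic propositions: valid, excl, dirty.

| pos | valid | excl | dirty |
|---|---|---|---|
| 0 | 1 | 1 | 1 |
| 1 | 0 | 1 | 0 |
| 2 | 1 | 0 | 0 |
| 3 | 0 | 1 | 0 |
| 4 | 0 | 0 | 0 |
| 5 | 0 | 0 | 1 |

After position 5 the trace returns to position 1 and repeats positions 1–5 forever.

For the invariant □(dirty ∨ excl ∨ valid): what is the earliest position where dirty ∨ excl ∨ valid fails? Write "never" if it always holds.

4

Check dirty ∨ excl ∨ valid at each position in order: 0 ✓, 1 ✓, 2 ✓, 3 ✓.
At position 4 the labels are {}, so dirty ∨ excl ∨ valid is false there. This is the first violation.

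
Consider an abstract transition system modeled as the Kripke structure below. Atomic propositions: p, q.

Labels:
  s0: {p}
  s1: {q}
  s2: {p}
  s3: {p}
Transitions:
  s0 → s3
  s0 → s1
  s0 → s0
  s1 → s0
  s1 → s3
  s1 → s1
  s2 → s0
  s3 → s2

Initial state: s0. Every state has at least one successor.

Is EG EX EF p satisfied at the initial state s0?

Holds

States satisfying EX EF p: {s0, s1, s2, s3}.
States satisfying EG EX EF p: {s0, s1, s2, s3}.
s0 ∈ Sat(EG EX EF p).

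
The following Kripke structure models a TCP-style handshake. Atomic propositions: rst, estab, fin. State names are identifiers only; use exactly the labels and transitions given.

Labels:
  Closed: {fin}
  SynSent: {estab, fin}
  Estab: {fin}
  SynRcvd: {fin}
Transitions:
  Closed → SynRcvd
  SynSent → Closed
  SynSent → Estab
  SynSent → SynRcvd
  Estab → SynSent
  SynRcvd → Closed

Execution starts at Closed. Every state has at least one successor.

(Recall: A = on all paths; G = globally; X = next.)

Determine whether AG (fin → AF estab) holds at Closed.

No

States satisfying fin → AF estab: {SynSent, Estab}.
States satisfying AG (fin → AF estab): ∅.
Closed is reachable from Closed and violates fin → AF estab, so AG fails at Closed.
Closed ∉ Sat(AG (fin → AF estab)).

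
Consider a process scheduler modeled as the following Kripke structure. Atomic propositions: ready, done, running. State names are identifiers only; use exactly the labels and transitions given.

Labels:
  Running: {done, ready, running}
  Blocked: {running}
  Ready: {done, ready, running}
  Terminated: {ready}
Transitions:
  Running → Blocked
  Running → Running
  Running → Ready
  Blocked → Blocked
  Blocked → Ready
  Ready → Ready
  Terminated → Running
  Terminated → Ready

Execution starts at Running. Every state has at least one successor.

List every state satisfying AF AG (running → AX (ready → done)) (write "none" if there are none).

{Running, Blocked, Ready, Terminated}

States satisfying AG (running → AX (ready → done)): {Running, Blocked, Ready, Terminated}.
States satisfying AF AG (running → AX (ready → done)): {Running, Blocked, Ready, Terminated}.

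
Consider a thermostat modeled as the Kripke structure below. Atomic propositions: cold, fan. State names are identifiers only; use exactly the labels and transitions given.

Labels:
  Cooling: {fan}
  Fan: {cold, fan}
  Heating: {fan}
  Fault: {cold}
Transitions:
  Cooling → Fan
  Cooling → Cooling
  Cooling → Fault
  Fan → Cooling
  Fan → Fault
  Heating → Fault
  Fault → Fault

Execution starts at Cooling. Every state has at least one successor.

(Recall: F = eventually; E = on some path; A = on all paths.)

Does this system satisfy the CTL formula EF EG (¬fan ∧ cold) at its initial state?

States satisfying EG (¬fan ∧ cold): {Fault}.
States satisfying EF EG (¬fan ∧ cold): {Cooling, Fan, Heating, Fault}.
Some path from Cooling reaches a state where EG (¬fan ∧ cold) holds.
Cooling ∈ Sat(EF EG (¬fan ∧ cold)).

Yes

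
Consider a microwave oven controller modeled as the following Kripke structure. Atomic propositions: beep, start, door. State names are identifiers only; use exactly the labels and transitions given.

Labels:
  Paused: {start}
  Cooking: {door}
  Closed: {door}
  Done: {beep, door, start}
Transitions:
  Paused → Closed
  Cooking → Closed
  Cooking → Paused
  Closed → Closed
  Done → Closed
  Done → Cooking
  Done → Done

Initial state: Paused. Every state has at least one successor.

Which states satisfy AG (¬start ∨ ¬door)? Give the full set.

{Paused, Cooking, Closed}

States satisfying ¬start ∨ ¬door: {Paused, Cooking, Closed}.
States satisfying AG (¬start ∨ ¬door): {Paused, Cooking, Closed}.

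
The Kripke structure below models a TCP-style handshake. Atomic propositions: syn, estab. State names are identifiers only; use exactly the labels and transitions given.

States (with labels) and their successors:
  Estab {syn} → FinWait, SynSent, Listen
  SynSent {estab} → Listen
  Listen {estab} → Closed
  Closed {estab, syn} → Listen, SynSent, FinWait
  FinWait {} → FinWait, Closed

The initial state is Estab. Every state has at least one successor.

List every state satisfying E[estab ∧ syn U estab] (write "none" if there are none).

States satisfying estab ∧ syn: {Closed}.
States satisfying estab: {SynSent, Listen, Closed}.
States satisfying E[estab ∧ syn U estab]: {SynSent, Listen, Closed}.

{SynSent, Listen, Closed}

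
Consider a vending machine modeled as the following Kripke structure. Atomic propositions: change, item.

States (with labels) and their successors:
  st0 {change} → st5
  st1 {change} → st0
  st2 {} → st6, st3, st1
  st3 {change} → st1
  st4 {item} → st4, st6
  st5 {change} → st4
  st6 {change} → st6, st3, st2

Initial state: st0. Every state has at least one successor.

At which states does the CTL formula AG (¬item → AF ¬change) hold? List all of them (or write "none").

none

States satisfying ¬item → AF ¬change: {st0, st1, st2, st3, st4, st5}.
States satisfying AG (¬item → AF ¬change): ∅.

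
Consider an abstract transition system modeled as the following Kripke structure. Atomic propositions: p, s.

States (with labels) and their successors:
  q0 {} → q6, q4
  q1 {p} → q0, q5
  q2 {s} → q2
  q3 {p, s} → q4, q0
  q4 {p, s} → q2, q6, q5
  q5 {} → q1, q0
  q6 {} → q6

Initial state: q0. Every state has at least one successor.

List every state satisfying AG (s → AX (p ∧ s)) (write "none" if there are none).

{q6}

States satisfying s → AX (p ∧ s): {q0, q1, q5, q6}.
States satisfying AG (s → AX (p ∧ s)): {q6}.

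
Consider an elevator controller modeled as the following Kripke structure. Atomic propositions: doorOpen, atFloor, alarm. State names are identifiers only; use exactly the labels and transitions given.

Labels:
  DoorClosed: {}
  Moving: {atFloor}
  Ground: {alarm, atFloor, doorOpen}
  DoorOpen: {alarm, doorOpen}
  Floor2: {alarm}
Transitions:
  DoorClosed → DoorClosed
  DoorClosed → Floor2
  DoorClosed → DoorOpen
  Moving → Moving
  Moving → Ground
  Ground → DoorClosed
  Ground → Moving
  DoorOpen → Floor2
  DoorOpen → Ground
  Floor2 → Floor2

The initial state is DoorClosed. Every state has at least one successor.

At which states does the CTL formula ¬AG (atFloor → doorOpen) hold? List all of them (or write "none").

{DoorClosed, Moving, Ground, DoorOpen}

States satisfying atFloor → doorOpen: {DoorClosed, Ground, DoorOpen, Floor2}.
States satisfying AG (atFloor → doorOpen): {Floor2}.
States satisfying ¬AG (atFloor → doorOpen): {DoorClosed, Moving, Ground, DoorOpen}.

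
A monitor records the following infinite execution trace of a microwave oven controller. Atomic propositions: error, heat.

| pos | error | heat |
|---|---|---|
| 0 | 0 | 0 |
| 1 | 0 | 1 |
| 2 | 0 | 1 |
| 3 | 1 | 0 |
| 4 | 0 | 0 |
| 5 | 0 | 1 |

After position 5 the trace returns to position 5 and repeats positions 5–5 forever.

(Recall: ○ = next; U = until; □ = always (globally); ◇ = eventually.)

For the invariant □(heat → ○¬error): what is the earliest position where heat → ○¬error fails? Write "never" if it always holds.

Check heat → ○¬error at each position in order: 0 ✓, 1 ✓.
At position 2 the labels are {heat} and the next position 3 has {error}, so heat → ○¬error is false there. This is the first violation.

2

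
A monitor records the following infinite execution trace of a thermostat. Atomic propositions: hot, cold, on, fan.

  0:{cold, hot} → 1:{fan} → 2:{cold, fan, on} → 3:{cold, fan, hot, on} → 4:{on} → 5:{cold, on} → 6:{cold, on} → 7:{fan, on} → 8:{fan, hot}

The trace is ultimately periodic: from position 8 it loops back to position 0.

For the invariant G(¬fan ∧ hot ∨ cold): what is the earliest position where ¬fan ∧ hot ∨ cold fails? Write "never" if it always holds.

1

Check ¬fan ∧ hot ∨ cold at each position in order: 0 ✓.
At position 1 the labels are {fan}, so ¬fan ∧ hot ∨ cold is false there. This is the first violation.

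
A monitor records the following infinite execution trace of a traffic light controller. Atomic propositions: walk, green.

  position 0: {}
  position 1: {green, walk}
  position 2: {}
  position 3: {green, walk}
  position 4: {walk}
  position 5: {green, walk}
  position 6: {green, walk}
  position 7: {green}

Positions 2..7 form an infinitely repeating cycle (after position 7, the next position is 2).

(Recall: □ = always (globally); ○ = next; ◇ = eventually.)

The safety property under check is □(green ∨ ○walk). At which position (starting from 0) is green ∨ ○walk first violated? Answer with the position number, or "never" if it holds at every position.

green ∨ ○walk holds at every position 0..7, and those are all the positions the trace ever visits, so the invariant □(green ∨ ○walk) is never violated.

never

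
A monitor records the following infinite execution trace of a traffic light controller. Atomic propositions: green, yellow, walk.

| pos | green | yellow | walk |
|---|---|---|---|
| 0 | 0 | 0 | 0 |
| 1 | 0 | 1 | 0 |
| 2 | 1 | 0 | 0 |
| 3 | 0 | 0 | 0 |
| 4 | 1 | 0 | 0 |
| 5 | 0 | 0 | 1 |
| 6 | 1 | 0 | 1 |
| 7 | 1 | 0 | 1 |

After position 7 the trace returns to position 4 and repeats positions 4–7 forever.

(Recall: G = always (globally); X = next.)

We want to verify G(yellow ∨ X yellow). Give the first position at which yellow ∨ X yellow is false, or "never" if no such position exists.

Check yellow ∨ X yellow at each position in order: 0 ✓, 1 ✓.
At position 2 the labels are {green} and the next position 3 has {}, so yellow ∨ X yellow is false there. This is the first violation.

2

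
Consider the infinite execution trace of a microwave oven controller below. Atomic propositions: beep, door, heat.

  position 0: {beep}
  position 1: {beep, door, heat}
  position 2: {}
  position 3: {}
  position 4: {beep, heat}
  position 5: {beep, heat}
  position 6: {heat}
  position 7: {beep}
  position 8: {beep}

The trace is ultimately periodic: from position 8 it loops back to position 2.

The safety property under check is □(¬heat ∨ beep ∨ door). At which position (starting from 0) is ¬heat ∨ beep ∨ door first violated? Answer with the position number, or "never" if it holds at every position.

Check ¬heat ∨ beep ∨ door at each position in order: 0 ✓, 1 ✓, 2 ✓, 3 ✓, 4 ✓, 5 ✓.
At position 6 the labels are {heat}, so ¬heat ∨ beep ∨ door is false there. This is the first violation.

6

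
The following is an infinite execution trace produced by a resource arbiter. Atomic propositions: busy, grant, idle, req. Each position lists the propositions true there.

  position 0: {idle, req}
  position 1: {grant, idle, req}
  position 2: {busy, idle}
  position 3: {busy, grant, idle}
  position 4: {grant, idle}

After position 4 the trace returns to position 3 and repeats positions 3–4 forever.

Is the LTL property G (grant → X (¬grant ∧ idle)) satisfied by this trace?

grant → X (¬grant ∧ idle) must hold at every position from 0 onward. It fails at position 3, so G (grant → X (¬grant ∧ idle)) is false.
Positions where grant holds: 1, 3, 4.
Check X (¬grant ∧ idle) at each: 1→ok, 3→fails, 4→fails.

Does not hold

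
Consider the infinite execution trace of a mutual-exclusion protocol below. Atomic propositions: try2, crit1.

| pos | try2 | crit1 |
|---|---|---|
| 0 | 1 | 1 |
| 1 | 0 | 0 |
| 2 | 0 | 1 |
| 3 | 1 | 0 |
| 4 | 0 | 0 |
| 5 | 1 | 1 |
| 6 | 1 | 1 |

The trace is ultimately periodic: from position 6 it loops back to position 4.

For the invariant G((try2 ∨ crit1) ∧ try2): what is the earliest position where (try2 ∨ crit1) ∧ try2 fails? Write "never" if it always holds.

1

Check (try2 ∨ crit1) ∧ try2 at each position in order: 0 ✓.
At position 1 the labels are {}, so (try2 ∨ crit1) ∧ try2 is false there. This is the first violation.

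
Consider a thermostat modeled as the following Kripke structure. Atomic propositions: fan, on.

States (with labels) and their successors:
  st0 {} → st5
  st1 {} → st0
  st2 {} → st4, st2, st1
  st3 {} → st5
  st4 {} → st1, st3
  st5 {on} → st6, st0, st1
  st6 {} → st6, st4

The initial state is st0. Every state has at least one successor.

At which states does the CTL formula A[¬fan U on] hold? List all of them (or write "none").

States satisfying ¬fan: {st0, st1, st2, st3, st4, st5, st6}.
States satisfying on: {st5}.
States satisfying A[¬fan U on]: {st0, st1, st3, st4, st5}.

{st0, st1, st3, st4, st5}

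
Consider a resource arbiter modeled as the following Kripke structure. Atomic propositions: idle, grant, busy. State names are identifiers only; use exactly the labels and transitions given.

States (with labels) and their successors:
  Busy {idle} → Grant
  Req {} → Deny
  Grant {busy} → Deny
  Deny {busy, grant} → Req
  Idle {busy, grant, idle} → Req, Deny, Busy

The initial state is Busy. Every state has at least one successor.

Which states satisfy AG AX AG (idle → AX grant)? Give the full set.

States satisfying AX AG (idle → AX grant): {Busy, Req, Grant, Deny}.
States satisfying AG AX AG (idle → AX grant): {Busy, Req, Grant, Deny}.

{Busy, Req, Grant, Deny}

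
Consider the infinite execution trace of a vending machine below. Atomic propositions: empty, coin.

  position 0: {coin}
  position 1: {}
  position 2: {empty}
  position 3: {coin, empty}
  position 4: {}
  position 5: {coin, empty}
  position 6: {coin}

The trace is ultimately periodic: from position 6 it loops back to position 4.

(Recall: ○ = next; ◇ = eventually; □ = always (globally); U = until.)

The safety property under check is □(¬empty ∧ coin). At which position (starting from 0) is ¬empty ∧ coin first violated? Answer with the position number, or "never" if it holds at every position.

1

Check ¬empty ∧ coin at each position in order: 0 ✓.
At position 1 the labels are {}, so ¬empty ∧ coin is false there. This is the first violation.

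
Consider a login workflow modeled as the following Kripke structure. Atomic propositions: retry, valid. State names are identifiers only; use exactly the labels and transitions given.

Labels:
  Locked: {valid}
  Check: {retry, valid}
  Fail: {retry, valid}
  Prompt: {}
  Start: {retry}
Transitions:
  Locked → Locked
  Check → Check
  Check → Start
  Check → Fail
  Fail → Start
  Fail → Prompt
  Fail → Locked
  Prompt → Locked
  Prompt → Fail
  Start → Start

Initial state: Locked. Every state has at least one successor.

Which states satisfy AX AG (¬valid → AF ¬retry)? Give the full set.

{Locked}

States satisfying AG (¬valid → AF ¬retry): {Locked}.
States satisfying AX AG (¬valid → AF ¬retry): {Locked}.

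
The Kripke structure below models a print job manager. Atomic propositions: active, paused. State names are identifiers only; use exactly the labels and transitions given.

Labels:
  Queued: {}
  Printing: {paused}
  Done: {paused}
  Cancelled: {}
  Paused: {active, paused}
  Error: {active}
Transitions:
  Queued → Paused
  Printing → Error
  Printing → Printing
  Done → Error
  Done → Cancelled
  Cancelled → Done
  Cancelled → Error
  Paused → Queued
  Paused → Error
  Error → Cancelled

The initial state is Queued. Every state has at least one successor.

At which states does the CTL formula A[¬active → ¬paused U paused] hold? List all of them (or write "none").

States satisfying ¬active → ¬paused: {Queued, Cancelled, Paused, Error}.
States satisfying paused: {Printing, Done, Paused}.
States satisfying A[¬active → ¬paused U paused]: {Queued, Printing, Done, Paused}.

{Queued, Printing, Done, Paused}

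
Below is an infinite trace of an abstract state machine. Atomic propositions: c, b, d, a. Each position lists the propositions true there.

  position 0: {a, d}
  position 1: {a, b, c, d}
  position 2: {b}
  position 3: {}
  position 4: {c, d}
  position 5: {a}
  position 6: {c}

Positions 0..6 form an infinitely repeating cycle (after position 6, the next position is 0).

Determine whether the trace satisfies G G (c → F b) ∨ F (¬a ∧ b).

Satisfied

G (c → F b) holds at every position 0..6, and those are all positions ever visited, so G G (c → F b) holds.
¬a ∧ b holds at position 2, which is reachable from 0, so F (¬a ∧ b) holds.
At position 0: G G (c → F b) is true; F (¬a ∧ b) is true; so G G (c → F b) ∨ F (¬a ∧ b) is true.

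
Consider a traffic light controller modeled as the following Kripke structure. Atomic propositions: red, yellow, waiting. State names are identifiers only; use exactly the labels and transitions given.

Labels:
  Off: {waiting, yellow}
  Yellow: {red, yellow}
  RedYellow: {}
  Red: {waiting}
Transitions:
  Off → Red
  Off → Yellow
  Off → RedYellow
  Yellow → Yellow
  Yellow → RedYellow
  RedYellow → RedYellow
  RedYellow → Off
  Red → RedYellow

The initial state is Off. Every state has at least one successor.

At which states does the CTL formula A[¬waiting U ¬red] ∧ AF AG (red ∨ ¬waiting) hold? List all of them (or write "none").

none

States satisfying ¬waiting: {Yellow, RedYellow}.
States satisfying ¬red: {Off, RedYellow, Red}.
States satisfying A[¬waiting U ¬red]: {Off, RedYellow, Red}.
States satisfying AG (red ∨ ¬waiting): ∅.
States satisfying AF AG (red ∨ ¬waiting): ∅.
States satisfying A[¬waiting U ¬red] ∧ AF AG (red ∨ ¬waiting): ∅.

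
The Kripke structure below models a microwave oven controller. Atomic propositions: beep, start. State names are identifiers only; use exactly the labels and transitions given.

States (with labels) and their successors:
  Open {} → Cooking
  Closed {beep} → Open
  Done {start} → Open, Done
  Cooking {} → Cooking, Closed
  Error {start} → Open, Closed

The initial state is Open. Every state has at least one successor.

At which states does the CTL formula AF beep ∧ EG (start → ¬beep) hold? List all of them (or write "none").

{Closed}

States satisfying beep: {Closed}.
States satisfying AF beep: {Closed}.
States satisfying start → ¬beep: {Open, Closed, Done, Cooking, Error}.
States satisfying EG (start → ¬beep): {Open, Closed, Done, Cooking, Error}.
States satisfying AF beep ∧ EG (start → ¬beep): {Closed}.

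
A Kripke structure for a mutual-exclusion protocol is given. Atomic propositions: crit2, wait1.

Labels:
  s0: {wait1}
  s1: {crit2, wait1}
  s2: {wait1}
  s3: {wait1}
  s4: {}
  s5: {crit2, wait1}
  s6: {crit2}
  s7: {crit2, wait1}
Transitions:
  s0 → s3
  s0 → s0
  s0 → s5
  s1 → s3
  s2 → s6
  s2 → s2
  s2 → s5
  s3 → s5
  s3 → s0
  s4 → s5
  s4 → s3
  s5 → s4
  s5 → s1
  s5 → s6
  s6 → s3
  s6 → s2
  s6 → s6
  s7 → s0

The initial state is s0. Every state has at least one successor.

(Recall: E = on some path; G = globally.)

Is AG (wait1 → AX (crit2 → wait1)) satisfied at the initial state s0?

Violated

States satisfying wait1 → AX (crit2 → wait1): {s0, s1, s3, s4, s6, s7}.
States satisfying AG (wait1 → AX (crit2 → wait1)): ∅.
s2 is reachable from s0 and violates wait1 → AX (crit2 → wait1), so AG fails at s0.
s0 ∉ Sat(AG (wait1 → AX (crit2 → wait1))).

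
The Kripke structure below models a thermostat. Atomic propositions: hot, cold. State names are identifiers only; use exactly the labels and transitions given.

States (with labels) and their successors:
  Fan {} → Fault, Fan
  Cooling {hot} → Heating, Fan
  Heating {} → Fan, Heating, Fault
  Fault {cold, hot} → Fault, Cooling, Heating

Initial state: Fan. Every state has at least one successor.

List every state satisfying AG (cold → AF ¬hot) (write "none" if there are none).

States satisfying cold → AF ¬hot: {Fan, Cooling, Heating}.
States satisfying AG (cold → AF ¬hot): ∅.

none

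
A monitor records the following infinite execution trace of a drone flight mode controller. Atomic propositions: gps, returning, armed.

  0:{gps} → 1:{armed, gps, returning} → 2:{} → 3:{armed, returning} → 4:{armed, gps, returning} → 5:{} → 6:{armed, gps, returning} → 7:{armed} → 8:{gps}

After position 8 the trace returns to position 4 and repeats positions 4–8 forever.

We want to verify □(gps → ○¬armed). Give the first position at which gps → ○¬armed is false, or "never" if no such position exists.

0

At position 0 the labels are {gps} and the next position 1 has {armed, gps, returning}, so gps → ○¬armed is false there. This is the first violation.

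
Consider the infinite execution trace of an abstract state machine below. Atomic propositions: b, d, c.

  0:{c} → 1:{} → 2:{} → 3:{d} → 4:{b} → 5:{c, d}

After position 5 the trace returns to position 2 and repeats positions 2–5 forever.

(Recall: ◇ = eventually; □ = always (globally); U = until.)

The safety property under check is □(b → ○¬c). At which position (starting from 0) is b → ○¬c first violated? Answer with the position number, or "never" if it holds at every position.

4

Check b → ○¬c at each position in order: 0 ✓, 1 ✓, 2 ✓, 3 ✓.
At position 4 the labels are {b} and the next position 5 has {c, d}, so b → ○¬c is false there. This is the first violation.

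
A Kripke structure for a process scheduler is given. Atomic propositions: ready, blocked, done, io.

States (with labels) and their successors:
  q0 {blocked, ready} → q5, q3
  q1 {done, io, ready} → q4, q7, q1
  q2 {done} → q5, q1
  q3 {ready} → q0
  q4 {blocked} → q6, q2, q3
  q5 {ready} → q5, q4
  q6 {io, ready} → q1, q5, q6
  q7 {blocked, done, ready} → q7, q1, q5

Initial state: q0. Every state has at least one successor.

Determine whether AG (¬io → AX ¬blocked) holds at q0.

States satisfying ¬io → AX ¬blocked: {q0, q1, q2, q4, q6}.
States satisfying AG (¬io → AX ¬blocked): ∅.
q3 is reachable from q0 and violates ¬io → AX ¬blocked, so AG fails at q0.
q0 ∉ Sat(AG (¬io → AX ¬blocked)).

Violated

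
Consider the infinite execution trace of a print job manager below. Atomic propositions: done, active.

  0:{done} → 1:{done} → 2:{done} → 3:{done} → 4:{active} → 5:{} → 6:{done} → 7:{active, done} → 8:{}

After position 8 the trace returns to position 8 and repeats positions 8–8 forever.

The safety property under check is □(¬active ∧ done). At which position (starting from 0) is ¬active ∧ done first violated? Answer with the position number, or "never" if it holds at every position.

4

Check ¬active ∧ done at each position in order: 0 ✓, 1 ✓, 2 ✓, 3 ✓.
At position 4 the labels are {active}, so ¬active ∧ done is false there. This is the first violation.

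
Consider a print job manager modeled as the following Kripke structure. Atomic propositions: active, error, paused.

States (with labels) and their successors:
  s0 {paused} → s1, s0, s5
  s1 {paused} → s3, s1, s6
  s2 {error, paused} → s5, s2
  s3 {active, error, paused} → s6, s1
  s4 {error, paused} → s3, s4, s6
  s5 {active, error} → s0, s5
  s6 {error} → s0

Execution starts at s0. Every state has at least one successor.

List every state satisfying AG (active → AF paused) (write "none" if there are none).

none

States satisfying active → AF paused: {s0, s1, s2, s3, s4, s6}.
States satisfying AG (active → AF paused): ∅.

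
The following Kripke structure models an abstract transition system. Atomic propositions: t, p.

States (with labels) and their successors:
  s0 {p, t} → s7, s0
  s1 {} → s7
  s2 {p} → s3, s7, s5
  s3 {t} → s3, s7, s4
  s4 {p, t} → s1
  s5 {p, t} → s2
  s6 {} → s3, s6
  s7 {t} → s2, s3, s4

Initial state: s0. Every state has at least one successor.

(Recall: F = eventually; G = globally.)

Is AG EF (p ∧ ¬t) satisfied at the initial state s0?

Holds

States satisfying EF (p ∧ ¬t): {s0, s1, s2, s3, s4, s5, s6, s7}.
States satisfying AG EF (p ∧ ¬t): {s0, s1, s2, s3, s4, s5, s6, s7}.
Every state reachable from s0 satisfies EF (p ∧ ¬t).
s0 ∈ Sat(AG EF (p ∧ ¬t)).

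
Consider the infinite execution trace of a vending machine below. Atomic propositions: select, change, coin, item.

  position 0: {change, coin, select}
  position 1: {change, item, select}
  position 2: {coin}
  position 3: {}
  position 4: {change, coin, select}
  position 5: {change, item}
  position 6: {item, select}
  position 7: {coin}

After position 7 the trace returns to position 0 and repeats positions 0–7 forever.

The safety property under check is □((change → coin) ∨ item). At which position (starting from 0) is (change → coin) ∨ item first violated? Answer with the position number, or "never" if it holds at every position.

(change → coin) ∨ item holds at every position 0..7, and those are all the positions the trace ever visits, so the invariant □((change → coin) ∨ item) is never violated.

never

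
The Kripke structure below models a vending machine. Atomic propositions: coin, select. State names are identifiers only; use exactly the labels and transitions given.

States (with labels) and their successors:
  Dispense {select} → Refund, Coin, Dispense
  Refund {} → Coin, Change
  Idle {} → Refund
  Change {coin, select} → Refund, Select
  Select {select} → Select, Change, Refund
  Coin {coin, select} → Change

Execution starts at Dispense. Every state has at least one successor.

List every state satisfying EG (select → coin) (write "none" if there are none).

States satisfying select → coin: {Refund, Idle, Change, Coin}.
States satisfying EG (select → coin): {Refund, Idle, Change, Coin}.

{Refund, Idle, Change, Coin}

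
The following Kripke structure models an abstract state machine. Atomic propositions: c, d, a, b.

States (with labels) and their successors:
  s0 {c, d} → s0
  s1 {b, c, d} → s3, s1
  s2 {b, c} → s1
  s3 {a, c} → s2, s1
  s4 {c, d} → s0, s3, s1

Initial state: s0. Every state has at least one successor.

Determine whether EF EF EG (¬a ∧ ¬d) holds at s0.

States satisfying EF EG (¬a ∧ ¬d): ∅.
States satisfying EF EF EG (¬a ∧ ¬d): ∅.
No suitable path/successor from s0 witnesses the formula.
s0 ∉ Sat(EF EF EG (¬a ∧ ¬d)).

No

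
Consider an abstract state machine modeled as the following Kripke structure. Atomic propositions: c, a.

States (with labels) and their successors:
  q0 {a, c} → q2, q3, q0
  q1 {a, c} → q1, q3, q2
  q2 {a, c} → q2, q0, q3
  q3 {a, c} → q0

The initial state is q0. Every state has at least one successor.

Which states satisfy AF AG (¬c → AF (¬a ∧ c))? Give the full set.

{q0, q1, q2, q3}

States satisfying AG (¬c → AF (¬a ∧ c)): {q0, q1, q2, q3}.
States satisfying AF AG (¬c → AF (¬a ∧ c)): {q0, q1, q2, q3}.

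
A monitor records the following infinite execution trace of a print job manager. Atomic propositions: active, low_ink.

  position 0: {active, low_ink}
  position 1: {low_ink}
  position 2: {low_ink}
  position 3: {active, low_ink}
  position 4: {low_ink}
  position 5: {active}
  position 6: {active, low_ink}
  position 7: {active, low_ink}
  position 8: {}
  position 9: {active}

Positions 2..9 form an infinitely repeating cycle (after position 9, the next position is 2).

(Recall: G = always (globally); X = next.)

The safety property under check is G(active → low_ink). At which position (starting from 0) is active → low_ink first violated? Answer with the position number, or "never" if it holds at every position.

Check active → low_ink at each position in order: 0 ✓, 1 ✓, 2 ✓, 3 ✓, 4 ✓.
At position 5 the labels are {active}, so active → low_ink is false there. This is the first violation.

5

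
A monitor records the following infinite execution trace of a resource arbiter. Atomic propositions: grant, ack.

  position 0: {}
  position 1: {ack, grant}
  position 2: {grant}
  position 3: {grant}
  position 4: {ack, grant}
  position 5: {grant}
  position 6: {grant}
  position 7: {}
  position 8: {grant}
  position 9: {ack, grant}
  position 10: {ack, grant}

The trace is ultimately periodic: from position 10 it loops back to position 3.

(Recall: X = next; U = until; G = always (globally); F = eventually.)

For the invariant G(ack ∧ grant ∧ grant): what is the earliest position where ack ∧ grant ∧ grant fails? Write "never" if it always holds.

0

At position 0 the labels are {}, so ack ∧ grant ∧ grant is false there. This is the first violation.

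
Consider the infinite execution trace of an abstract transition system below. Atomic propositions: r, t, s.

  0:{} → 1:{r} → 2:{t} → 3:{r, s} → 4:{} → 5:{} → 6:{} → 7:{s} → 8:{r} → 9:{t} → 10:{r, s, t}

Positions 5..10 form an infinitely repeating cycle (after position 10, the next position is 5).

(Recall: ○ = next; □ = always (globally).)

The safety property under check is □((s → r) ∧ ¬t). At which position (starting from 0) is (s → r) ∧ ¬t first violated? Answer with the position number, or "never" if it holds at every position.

2

Check (s → r) ∧ ¬t at each position in order: 0 ✓, 1 ✓.
At position 2 the labels are {t}, so (s → r) ∧ ¬t is false there. This is the first violation.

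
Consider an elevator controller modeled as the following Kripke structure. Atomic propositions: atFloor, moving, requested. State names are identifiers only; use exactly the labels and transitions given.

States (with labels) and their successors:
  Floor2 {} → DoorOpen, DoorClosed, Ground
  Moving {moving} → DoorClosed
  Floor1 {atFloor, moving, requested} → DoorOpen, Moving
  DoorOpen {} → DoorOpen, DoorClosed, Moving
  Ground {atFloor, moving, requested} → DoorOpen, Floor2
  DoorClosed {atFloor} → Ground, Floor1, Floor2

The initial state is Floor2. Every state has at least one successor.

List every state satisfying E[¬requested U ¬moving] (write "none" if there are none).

{Floor2, Moving, DoorOpen, DoorClosed}

States satisfying ¬requested: {Floor2, Moving, DoorOpen, DoorClosed}.
States satisfying ¬moving: {Floor2, DoorOpen, DoorClosed}.
States satisfying E[¬requested U ¬moving]: {Floor2, Moving, DoorOpen, DoorClosed}.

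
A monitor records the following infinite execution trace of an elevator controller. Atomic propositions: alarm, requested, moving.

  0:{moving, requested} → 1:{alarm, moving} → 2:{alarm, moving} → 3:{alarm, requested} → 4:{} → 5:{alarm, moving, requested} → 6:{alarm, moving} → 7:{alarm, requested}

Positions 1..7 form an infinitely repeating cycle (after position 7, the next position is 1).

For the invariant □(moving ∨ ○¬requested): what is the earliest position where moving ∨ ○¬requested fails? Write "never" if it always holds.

4

Check moving ∨ ○¬requested at each position in order: 0 ✓, 1 ✓, 2 ✓, 3 ✓.
At position 4 the labels are {} and the next position 5 has {alarm, moving, requested}, so moving ∨ ○¬requested is false there. This is the first violation.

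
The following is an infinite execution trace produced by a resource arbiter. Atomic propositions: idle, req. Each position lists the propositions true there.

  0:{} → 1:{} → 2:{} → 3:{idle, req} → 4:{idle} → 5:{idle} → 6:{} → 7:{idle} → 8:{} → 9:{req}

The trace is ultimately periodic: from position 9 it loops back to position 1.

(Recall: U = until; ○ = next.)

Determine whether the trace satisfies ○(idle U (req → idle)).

The position after 0 is 1; idle U (req → idle) is true there.

Satisfied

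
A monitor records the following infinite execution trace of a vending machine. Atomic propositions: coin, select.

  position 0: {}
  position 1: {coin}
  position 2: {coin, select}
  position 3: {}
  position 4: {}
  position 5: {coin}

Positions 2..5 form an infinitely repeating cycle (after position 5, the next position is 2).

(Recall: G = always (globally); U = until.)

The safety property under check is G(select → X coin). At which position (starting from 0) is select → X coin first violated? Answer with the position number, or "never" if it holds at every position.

Check select → X coin at each position in order: 0 ✓, 1 ✓.
At position 2 the labels are {coin, select} and the next position 3 has {}, so select → X coin is false there. This is the first violation.

2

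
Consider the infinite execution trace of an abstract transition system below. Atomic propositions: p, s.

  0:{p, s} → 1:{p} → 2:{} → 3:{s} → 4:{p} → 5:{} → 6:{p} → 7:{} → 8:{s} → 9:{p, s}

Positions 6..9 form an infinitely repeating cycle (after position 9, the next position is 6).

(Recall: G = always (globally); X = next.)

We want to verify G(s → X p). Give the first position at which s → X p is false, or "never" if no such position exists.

s → X p holds at every position 0..9, and those are all the positions the trace ever visits, so the invariant G(s → X p) is never violated.

never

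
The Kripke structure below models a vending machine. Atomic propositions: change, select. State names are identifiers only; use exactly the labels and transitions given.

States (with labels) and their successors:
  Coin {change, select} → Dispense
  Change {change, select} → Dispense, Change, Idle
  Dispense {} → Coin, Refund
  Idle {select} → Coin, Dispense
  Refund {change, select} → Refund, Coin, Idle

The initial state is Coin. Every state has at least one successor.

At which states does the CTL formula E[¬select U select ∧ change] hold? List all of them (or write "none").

States satisfying ¬select: {Dispense}.
States satisfying select ∧ change: {Coin, Change, Refund}.
States satisfying E[¬select U select ∧ change]: {Coin, Change, Dispense, Refund}.

{Coin, Change, Dispense, Refund}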